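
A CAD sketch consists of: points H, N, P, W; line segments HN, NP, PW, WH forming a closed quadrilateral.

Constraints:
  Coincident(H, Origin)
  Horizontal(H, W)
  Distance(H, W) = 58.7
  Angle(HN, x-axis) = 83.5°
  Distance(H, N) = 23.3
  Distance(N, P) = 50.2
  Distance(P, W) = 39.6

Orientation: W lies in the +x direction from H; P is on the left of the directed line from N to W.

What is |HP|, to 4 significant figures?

63.52

H is at the origin; HW is horizontal with |HW| = 58.7 and W in +x, so W = (58.7, 0). HN runs at 83.5° with |HN| = 23.3, so N = (2.638, 23.15). P is determined by |NP| = 50.2 and |PW| = 39.6 together: it lies at the intersection of circle(N, 50.2) and circle(W, 39.6). With |NW| = 60.65, the foot of the radical line on NW is 38.17 from N and the perpendicular offset is √(50.2² − 38.17²) = 32.60. Taking the left-of-NW solution: P = (50.36, 38.71).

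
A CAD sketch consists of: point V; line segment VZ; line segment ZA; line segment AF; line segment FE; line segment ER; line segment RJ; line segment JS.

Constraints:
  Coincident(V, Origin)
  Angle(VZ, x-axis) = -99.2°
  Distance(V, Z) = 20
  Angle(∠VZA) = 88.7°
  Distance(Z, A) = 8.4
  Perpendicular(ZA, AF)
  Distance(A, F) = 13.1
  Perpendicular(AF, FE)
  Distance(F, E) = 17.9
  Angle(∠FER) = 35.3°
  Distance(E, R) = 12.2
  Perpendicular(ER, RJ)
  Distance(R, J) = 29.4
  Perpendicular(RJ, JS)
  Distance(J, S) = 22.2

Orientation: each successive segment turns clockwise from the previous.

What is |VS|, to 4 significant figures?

22.91

ER is perpendicular to RJ, so RJ runs at 114.8°; with |RJ| = 29.4, J = (-14.88, 12.98). RJ ⟂ JS, so JS runs at 24.80°; with |JS| = 22.2, S = (5.276, 22.29). Then |VS| = |S − V| = 22.91.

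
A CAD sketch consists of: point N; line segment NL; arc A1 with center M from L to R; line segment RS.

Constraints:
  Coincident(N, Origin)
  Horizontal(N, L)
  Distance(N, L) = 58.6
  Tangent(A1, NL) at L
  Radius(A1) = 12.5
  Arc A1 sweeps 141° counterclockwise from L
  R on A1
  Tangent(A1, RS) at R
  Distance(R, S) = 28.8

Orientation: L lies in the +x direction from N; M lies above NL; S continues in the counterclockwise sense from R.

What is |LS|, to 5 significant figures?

42.871

On A1, L sits at bearing -90° from M; a 141° counterclockwise sweep puts R at bearing 51°, so R = M + 12.5·(cos 51°, sin 51°) = (66.467, 22.214). A1 meets RS tangentially, so MR is at right angles to RS, so RS runs along (−sin 51°, cos 51°); with |RS| = 28.8, S = (44.085, 40.339). Then |LS| = |S − L| = 42.871.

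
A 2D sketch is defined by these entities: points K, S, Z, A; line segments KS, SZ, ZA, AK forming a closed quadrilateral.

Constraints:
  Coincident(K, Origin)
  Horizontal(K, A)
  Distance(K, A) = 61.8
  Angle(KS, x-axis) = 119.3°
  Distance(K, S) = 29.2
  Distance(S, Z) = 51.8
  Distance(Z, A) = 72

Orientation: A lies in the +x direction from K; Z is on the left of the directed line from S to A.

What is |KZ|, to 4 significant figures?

65.30

Checks: |SZ| = 51.80 ✓; |ZA| = 72.00 ✓.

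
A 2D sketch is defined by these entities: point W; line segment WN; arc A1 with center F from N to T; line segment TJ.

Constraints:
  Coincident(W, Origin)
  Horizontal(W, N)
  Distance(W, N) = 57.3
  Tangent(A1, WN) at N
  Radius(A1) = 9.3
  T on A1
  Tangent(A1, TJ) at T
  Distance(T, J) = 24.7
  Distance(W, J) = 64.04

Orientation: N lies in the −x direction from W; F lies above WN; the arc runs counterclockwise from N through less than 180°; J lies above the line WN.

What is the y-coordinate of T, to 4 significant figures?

11.24

W is at the origin; W and N share the same y with |WN| = 57.3 and N on the −x side, so N = (-57.30, 0.000). The tangent condition forces FN to be normal to WN, so F = N + (0, 9.3) = (-57.30, 9.300). Since FT ⟂ TJ (tangency), |FJ| = √(9.3² + 24.7²) = 26.39 regardless of where T sits on A1. So J lies on both circle(W, 64.04) and circle(F, 26.39); the above-WN intersection is J = (-53.37, 35.40). T is the foot of the tangent from J: T = (-48.21, 11.24).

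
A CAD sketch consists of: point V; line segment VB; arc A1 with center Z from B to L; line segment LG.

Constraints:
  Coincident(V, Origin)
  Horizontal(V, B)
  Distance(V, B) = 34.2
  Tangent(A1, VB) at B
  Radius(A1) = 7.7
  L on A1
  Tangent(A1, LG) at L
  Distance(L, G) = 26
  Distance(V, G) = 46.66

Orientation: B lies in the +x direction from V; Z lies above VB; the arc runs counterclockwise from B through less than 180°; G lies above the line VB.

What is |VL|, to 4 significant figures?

42.66

Checks: |ZL| = 7.700 ✓; ∠(ZL, LG) = 90.00° ✓; |LG| = 26.00 ✓; |VG| = 46.66 ✓.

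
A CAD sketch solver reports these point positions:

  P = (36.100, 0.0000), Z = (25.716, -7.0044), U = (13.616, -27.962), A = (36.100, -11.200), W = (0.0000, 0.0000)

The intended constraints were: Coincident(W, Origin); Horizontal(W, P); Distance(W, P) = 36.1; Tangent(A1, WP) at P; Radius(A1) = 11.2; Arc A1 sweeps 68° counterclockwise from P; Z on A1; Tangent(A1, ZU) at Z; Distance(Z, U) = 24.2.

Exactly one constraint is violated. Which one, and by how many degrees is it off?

Tangent(A1, ZU) at Z — off by 8.00°.

W = (0.00, 0.00) ✓; W.y = 0.00, P.y = 0.00 ✓; |WP| = 36.10 ✓; ∠(AP, PW) = 90.00° ✓; |AP| = 11.20 ✓; bearing(A→Z) − bearing(A→P) = 68.00° ✓; |AZ| = 11.20 ✓; ∠(AZ, ZU) = 98.00° ✗; |ZU| = 24.20 ✓.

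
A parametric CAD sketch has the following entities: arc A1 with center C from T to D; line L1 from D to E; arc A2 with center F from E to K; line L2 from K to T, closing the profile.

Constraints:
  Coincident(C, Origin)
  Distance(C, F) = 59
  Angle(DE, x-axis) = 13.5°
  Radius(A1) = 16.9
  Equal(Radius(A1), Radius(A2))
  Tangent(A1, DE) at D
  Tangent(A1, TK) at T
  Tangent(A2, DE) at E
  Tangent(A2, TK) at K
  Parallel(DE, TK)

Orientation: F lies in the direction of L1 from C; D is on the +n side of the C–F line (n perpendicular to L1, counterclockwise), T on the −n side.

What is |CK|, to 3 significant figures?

61.4

The slot axis is L1's direction at 13.5°, so u = (cos 13.5°, sin 13.5°) = (0.972, 0.233) and n = (−sin 13.5°, cos 13.5°) = (-0.233, 0.972). C is at the origin and F lies 59.0 along u from C, so F = 59.0·u = (57.4, 13.8). Tangency of A1 to both parallel lines with radius 16.9 puts D and T at C ± 16.9·n: D = (-3.95, 16.4), T = (3.95, -16.4). Equal radii place E and K the same way about F: E = F + 16.9·n = (53.4, 30.2), K = F − 16.9·n = (61.3, -2.66). Then |CK| = |K − C| = 61.4.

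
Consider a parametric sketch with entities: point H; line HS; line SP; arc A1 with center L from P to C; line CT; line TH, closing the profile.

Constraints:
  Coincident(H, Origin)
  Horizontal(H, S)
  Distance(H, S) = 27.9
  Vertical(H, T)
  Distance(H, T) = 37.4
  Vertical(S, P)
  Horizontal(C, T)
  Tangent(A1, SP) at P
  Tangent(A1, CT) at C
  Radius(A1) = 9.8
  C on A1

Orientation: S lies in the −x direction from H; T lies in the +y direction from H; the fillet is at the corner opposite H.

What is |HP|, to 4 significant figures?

39.24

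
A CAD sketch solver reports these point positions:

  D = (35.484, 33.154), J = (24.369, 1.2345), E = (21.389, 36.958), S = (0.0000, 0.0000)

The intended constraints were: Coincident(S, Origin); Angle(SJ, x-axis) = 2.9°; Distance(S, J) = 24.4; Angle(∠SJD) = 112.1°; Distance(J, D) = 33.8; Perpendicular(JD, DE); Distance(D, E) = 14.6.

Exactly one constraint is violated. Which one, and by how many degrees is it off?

Perpendicular(JD, DE) — off by 4.10°.

S = (0.00, 0.00) ✓; SJ at 2.900° ✓; |SJ| = 24.40 ✓; ∠SJD = 112.1° ✓; |JD| = 33.80 ✓; ∠(JD, DE) = 94.10° ✗; |DE| = 14.60 ✓.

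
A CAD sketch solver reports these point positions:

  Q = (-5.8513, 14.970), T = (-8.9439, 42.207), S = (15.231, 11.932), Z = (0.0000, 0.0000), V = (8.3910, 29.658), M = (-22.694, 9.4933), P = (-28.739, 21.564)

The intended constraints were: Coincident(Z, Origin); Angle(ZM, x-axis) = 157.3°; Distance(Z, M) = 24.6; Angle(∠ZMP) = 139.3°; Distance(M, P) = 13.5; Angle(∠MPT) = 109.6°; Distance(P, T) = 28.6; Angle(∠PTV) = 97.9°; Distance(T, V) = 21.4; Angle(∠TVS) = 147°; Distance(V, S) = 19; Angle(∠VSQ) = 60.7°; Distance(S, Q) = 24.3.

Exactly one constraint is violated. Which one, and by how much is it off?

Distance(S, Q) = 24.3 — off by 3.00.

Z = (0.00, 0.00) ✓; ZM at 157.3° ✓; |ZM| = 24.60 ✓; ∠ZMP = 139.3° ✓; |MP| = 13.50 ✓; ∠MPT = 109.6° ✓; |PT| = 28.60 ✓; ∠PTV = 97.90° ✓; |TV| = 21.40 ✓; ∠TVS = 147.0° ✓; |VS| = 19.00 ✓; ∠VSQ = 60.70° ✓; |SQ| = 21.30 ✗.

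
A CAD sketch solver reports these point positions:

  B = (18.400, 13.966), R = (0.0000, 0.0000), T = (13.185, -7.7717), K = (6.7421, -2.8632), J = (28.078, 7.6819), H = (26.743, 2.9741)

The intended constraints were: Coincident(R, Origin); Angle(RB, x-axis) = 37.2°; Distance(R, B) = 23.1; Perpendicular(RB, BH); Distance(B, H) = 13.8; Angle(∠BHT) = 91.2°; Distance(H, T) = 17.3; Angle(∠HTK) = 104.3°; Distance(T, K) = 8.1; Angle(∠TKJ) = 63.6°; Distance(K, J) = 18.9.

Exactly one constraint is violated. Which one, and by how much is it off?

Distance(K, J) = 18.9 — off by 4.90.

R = (0.00, 0.00) ✓; RB at 37.20° ✓; |RB| = 23.10 ✓; ∠(RB, BH) = 90.00° ✓; |BH| = 13.80 ✓; ∠BHT = 91.20° ✓; |HT| = 17.30 ✓; ∠HTK = 104.3° ✓; |TK| = 8.100 ✓; ∠TKJ = 63.60° ✓; |KJ| = 23.80 ✗.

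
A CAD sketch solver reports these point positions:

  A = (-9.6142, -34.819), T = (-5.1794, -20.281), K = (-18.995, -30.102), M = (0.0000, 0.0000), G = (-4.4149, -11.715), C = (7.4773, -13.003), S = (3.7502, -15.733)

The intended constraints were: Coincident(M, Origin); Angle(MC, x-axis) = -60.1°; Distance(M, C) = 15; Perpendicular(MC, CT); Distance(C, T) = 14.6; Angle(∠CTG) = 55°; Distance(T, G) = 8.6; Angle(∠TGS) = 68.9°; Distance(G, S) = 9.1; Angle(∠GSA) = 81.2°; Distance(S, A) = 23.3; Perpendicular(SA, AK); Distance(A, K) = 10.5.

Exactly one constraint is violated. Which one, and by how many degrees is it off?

Perpendicular(SA, AK) — off by 8.31°.

M = (0.00, 0.00) ✓; MC at -60.10° ✓; |MC| = 15.00 ✓; ∠(MC, CT) = 90.00° ✓; |CT| = 14.60 ✓; ∠CTG = 55.00° ✓; |TG| = 8.600 ✓; ∠TGS = 68.90° ✓; |GS| = 9.100 ✓; ∠GSA = 81.20° ✓; |SA| = 23.30 ✓; ∠(SA, AK) = 81.69° ✗; |AK| = 10.50 ✓.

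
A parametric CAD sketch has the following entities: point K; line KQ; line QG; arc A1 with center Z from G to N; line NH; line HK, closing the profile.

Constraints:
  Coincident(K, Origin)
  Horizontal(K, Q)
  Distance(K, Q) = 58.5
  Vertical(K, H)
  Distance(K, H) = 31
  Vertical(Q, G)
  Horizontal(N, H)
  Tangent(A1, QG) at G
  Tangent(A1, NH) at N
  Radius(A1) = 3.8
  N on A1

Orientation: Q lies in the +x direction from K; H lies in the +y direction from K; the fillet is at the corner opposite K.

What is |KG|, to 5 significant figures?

64.514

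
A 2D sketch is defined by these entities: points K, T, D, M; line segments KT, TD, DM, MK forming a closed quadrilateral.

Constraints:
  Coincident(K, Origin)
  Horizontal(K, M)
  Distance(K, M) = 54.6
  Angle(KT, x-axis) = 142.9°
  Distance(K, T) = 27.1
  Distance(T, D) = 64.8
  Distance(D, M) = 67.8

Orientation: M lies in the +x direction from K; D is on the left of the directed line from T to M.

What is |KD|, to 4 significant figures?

66.12

Checks: |KM| = 54.60 ✓; |KT| = 27.10 ✓; |TD| = 64.80 ✓; |DM| = 67.80 ✓.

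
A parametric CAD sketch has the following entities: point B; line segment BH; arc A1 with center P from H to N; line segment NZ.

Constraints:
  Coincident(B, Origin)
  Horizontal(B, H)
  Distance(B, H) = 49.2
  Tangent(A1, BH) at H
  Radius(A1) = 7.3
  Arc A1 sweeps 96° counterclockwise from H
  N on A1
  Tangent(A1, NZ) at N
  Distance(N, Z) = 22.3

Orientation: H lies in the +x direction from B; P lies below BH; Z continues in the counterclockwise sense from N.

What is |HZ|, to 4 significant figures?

30.64

B is at the origin; B and H share the same y with |BH| = 49.2 and H on the +x side, so H = (49.20, 0.000). Tangency of A1 to BH means the radius PH is perpendicular to BH, so P = H + (0, -7.3) = (49.20, -7.300). On A1, H sits at bearing 90° from P; a 96° counterclockwise sweep puts N at bearing 186°, so N = P + 7.3·(cos 186°, sin 186°) = (41.94, -8.063). The tangent condition forces PN to be normal to NZ, so NZ runs along (−sin 186°, cos 186°); with |NZ| = 22.3, Z = (44.27, -30.24). Then |HZ| = |Z − H| = 30.64.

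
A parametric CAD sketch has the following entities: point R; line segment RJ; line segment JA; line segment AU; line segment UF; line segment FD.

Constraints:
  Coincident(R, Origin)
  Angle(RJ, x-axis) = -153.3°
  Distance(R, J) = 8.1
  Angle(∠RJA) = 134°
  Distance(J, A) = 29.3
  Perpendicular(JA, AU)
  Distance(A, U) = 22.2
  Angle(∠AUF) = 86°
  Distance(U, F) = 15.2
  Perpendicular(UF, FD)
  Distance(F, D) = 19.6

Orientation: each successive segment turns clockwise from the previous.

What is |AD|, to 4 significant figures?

13.89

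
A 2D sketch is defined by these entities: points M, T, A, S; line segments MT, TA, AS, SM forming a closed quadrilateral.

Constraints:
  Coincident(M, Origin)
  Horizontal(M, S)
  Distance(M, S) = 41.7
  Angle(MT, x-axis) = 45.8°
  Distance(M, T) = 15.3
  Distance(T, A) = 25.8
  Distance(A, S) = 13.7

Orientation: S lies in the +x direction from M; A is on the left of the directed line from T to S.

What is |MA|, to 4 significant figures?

38.54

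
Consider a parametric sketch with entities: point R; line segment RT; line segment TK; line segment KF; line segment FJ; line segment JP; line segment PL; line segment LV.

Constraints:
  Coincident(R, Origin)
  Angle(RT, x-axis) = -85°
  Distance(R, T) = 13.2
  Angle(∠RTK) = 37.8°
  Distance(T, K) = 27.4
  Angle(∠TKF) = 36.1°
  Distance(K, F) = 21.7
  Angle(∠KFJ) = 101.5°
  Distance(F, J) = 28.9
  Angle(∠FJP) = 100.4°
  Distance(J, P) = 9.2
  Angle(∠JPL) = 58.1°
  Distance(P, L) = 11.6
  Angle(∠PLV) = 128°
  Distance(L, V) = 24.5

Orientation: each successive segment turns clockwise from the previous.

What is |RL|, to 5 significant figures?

17.045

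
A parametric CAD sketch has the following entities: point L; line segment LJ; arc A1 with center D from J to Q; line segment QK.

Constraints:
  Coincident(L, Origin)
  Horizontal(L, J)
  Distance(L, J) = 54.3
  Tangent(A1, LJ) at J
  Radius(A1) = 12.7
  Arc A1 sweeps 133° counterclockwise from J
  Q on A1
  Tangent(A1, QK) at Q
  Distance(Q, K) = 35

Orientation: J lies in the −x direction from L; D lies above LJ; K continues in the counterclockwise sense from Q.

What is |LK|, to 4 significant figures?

83.37

L is at the origin; L and J share the same y with |LJ| = 54.3 and J on the −x side, so J = (-54.30, 0.000). The tangent condition forces DJ to be normal to LJ, so D = J + (0, 12.7) = (-54.30, 12.70). On A1, J sits at bearing -90° from D; a 133° counterclockwise sweep puts Q at bearing 43°, so Q = D + 12.7·(cos 43°, sin 43°) = (-45.01, 21.36). The tangent condition forces DQ to be normal to QK, so QK runs along (−sin 43°, cos 43°); with |QK| = 35.0, K = (-68.88, 46.96). Then |LK| = |K − L| = 83.37.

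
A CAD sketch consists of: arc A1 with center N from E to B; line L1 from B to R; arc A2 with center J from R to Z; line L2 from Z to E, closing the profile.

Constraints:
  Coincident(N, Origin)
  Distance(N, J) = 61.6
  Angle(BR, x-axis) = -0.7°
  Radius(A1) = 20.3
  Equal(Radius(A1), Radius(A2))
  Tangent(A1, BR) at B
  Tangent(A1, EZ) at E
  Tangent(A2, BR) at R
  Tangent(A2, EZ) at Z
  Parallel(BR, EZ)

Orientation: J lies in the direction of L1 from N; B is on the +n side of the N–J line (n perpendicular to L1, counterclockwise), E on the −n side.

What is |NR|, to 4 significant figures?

64.86

The slot axis is L1's direction at -0.7°, so u = (cos -0.7°, sin -0.7°) = (0.9999, -0.01222) and n = (−sin -0.7°, cos -0.7°) = (0.01222, 0.9999). N is at the origin and J lies 61.6 along u from N, so J = 61.6·u = (61.60, -0.7526). Tangency of A1 to both parallel lines with radius 20.3 puts B and E at N ± 20.3·n: B = (0.2480, 20.30), E = (-0.2480, -20.30). Equal radii place R and Z the same way about J: R = J + 20.3·n = (61.84, 19.55), Z = J − 20.3·n = (61.35, -21.05). Then |NR| = |R − N| = 64.86.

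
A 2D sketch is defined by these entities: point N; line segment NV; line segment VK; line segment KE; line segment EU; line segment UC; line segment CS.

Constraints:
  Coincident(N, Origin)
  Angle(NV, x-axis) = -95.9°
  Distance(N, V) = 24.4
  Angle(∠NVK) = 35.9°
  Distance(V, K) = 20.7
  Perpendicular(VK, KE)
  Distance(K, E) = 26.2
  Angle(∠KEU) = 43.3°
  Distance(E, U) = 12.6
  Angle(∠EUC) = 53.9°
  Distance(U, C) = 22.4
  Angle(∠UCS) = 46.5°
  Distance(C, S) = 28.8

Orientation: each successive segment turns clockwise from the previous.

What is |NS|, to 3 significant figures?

23.3

N is at the origin; NV runs at -95.9° with length 24.4, so V = (-2.51, -24.3). ∠NVK = 35.9° gives VK at 120° from the x-axis; with |VK| = 20.7, K = (-12.9, -6.34). VK is perpendicular to KE, so KE runs at 30.0°; with |KE| = 26.2, E = (9.83, 6.76). ∠KEU = 43.3° gives EU at -107° from the x-axis; with |EU| = 12.6, U = (6.21, -5.31). ∠EUC = 53.9° gives UC at 127° from the x-axis; with |UC| = 22.4, C = (-7.33, 12.5). ∠UCS = 46.5° gives CS at -6.30° from the x-axis; with |CS| = 28.8, S = (21.3, 9.37). Then |NS| = |S − N| = 23.3.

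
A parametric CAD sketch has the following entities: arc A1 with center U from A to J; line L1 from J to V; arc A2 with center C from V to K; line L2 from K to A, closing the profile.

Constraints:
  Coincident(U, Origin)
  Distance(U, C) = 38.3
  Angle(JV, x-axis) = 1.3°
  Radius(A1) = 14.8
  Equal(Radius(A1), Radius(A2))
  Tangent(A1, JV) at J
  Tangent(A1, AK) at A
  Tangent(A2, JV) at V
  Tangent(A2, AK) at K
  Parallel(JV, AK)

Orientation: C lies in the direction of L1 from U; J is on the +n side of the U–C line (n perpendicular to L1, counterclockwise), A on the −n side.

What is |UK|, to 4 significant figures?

41.06

The slot axis is L1's direction at 1.3°, so u = (cos 1.3°, sin 1.3°) = (0.9997, 0.02269) and n = (−sin 1.3°, cos 1.3°) = (-0.02269, 0.9997). U is at the origin and C lies 38.3 along u from U, so C = 38.3·u = (38.29, 0.8689). Tangency of A1 to both parallel lines with radius 14.8 puts J and A at U ± 14.8·n: J = (-0.3358, 14.80), A = (0.3358, -14.80). Equal radii place V and K the same way about C: V = C + 14.8·n = (37.95, 15.67), K = C − 14.8·n = (38.63, -13.93). Then |UK| = |K − U| = 41.06.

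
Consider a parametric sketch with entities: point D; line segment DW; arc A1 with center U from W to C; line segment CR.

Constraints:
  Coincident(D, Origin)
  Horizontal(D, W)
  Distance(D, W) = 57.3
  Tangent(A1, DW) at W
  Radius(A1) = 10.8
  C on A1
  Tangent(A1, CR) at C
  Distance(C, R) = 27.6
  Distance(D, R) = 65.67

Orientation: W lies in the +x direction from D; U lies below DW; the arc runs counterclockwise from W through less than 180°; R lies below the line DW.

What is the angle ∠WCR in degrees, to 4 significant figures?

129.4°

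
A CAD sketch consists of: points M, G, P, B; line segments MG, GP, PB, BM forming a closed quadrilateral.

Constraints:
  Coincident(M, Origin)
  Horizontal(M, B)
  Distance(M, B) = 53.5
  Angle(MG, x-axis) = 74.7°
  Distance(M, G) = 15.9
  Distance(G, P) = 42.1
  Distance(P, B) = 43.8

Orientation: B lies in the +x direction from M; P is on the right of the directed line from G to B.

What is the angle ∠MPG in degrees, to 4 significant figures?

16.91°

Checks: |GP| = 42.10 ✓; |PB| = 43.80 ✓.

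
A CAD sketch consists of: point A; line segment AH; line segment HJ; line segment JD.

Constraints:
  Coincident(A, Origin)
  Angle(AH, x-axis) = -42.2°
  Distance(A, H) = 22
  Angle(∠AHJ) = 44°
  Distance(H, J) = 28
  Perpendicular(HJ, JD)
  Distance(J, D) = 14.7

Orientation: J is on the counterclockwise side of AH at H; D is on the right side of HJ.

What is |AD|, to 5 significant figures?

32.360

∠AHJ = 44.0°, so HJ runs at -42.2° + (180° − 44.0°) = 93.800° from the x-axis; with |HJ| = 28.0, J = H + 28.0·(cos 93.800°, sin 93.800°) = (14.442, 13.161). HJ ⟂ JD; with |JD| = 14.7 on the right of HJ, D = J + 14.7·(0.99780, 0.066274) = (29.110, 14.135). Then |AD| = |D − A| = 32.360.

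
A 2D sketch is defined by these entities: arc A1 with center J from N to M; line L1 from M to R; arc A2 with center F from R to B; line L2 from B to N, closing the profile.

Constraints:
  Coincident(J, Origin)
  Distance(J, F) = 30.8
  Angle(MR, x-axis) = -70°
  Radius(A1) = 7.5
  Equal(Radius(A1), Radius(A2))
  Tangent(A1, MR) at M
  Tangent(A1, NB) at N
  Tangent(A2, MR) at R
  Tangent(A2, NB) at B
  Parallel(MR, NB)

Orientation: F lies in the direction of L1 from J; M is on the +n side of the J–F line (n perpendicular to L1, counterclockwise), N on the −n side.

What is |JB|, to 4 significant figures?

31.70

Tangency of A1 to both parallel lines with radius 7.5 puts M and N at J ± 7.5·n: M = (7.048, 2.565), N = (-7.048, -2.565). Equal radii place R and B the same way about F: R = F + 7.5·n = (17.58, -26.38), B = F − 7.5·n = (3.487, -31.51). Then |JB| = |B − J| = 31.70.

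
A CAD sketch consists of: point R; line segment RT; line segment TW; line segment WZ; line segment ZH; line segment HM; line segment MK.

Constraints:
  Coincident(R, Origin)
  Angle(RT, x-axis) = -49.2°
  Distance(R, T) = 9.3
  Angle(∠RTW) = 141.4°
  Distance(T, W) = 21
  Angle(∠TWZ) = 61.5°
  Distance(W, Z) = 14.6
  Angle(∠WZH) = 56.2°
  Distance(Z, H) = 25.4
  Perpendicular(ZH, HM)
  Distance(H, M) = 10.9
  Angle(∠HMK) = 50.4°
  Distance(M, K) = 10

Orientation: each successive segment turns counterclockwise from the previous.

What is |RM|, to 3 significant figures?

28.1

∠WZH = 56.2° gives ZH at -128° from the x-axis; with |ZH| = 25.4, H = (6.49, -16.9). The perpendicularity gives HM at right angles to ZH, so HM runs at -38.3°; with |HM| = 10.9, M = (15.0, -23.7). Then |RM| = |M − R| = 28.1.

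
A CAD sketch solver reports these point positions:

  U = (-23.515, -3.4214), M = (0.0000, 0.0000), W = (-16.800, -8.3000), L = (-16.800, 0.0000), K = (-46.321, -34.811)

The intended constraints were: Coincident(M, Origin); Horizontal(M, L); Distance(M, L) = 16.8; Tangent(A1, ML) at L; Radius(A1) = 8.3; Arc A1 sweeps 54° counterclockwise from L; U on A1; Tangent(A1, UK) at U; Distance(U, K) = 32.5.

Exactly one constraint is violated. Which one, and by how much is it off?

Distance(U, K) = 32.5 — off by 6.30.

M = (0.00, 0.00) ✓; M.y = 0.00, L.y = 0.00 ✓; |ML| = 16.80 ✓; ∠(WL, LM) = 90.00° ✓; |WL| = 8.300 ✓; bearing(W→U) − bearing(W→L) = 54.00° ✓; |WU| = 8.300 ✓; ∠(WU, UK) = 90.00° ✓; |UK| = 38.80 ✗.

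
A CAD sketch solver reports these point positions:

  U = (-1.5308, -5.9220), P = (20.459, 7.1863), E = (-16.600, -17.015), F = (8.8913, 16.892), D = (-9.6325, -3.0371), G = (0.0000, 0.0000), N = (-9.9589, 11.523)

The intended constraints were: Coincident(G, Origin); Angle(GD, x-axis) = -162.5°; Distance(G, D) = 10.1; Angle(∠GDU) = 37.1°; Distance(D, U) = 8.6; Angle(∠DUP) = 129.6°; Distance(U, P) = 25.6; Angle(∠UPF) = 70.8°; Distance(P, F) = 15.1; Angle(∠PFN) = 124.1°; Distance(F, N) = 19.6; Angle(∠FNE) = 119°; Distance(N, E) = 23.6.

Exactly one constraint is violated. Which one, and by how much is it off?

Distance(N, E) = 23.6 — off by 5.70.

G = (0.00, 0.00) ✓; GD at -162.5° ✓; |GD| = 10.10 ✓; ∠GDU = 37.10° ✓; |DU| = 8.600 ✓; ∠DUP = 129.6° ✓; |UP| = 25.60 ✓; ∠UPF = 70.80° ✓; |PF| = 15.10 ✓; ∠PFN = 124.1° ✓; |FN| = 19.60 ✓; ∠FNE = 119.0° ✓; |NE| = 29.30 ✗.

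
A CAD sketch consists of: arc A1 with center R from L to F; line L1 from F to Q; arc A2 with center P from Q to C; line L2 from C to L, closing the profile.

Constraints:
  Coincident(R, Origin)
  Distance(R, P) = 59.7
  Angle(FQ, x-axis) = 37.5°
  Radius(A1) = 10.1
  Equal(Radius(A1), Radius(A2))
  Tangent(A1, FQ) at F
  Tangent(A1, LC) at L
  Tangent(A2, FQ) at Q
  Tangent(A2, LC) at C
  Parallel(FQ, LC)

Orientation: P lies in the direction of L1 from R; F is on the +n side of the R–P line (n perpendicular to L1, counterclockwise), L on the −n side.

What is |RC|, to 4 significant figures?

60.55

Tangency of A1 to both parallel lines with radius 10.1 puts F and L at R ± 10.1·n: F = (-6.148, 8.013), L = (6.148, -8.013). Equal radii place Q and C the same way about P: Q = P + 10.1·n = (41.21, 44.36), C = P − 10.1·n = (53.51, 28.33). Then |RC| = |C − R| = 60.55.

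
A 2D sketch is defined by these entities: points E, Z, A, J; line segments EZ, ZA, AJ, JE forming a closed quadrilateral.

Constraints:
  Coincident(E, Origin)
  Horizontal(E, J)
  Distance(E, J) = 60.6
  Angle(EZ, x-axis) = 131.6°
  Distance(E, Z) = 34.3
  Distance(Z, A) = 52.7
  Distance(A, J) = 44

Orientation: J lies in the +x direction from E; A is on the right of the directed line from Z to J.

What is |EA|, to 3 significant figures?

19.4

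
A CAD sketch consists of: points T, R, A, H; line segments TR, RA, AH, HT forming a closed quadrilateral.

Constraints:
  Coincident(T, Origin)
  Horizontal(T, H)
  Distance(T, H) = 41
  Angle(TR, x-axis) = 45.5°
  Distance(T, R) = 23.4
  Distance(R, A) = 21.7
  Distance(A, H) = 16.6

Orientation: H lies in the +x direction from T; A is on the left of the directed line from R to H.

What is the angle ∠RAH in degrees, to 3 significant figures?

101°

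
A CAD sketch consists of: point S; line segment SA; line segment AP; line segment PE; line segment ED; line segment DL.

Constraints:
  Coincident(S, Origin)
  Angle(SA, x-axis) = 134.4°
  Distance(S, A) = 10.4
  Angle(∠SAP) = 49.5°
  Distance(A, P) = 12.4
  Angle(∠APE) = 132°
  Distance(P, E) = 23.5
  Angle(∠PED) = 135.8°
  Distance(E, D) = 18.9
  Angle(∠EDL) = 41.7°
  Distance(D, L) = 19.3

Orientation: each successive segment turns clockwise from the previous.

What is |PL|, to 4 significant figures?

21.63

S is at the origin; SA runs at 134.4° with length 10.4, so A = (-7.276, 7.431). ∠SAP = 49.5° gives AP at 3.900° from the x-axis; with |AP| = 12.4, P = (5.095, 8.274). ∠APE = 132.0° gives PE at -44.10° from the x-axis; with |PE| = 23.5, E = (21.97, -8.080). ∠PED = 135.8° gives ED at -88.30° from the x-axis; with |ED| = 18.9, D = (22.53, -26.97). ∠EDL = 41.7° gives DL at 133.4° from the x-axis; with |DL| = 19.3, L = (9.271, -12.95). Then |PL| = |L − P| = 21.63.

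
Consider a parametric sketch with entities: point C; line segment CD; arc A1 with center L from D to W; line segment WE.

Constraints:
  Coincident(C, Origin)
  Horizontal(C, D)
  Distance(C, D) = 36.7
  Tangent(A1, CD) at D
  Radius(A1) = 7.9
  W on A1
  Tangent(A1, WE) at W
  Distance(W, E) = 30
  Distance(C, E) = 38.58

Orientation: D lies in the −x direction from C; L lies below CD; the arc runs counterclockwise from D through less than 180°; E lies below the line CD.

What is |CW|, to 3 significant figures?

44.1

C is at the origin; C and D share the same y with |CD| = 36.7 and D on the −x side, so D = (-36.7, 0.00). Since A1 is tangent to CD there, LD ⟂ CD, so L = D + (0, -7.9) = (-36.7, -7.90). Since LW ⟂ WE (tangency), |LE| = √(7.9² + 30.0²) = 31.0 regardless of where W sits on A1. So E lies on both circle(C, 38.58) and circle(L, 31.0); the below-CD intersection is E = (-19.2, -33.5). W is the foot of the tangent from E: W = (-41.9, -13.9).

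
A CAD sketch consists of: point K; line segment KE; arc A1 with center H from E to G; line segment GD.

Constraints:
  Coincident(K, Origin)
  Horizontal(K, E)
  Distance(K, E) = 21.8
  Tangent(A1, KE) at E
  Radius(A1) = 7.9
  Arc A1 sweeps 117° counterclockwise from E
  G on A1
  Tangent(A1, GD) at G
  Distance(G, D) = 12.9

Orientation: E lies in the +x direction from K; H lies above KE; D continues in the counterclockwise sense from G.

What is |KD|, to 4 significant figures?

32.50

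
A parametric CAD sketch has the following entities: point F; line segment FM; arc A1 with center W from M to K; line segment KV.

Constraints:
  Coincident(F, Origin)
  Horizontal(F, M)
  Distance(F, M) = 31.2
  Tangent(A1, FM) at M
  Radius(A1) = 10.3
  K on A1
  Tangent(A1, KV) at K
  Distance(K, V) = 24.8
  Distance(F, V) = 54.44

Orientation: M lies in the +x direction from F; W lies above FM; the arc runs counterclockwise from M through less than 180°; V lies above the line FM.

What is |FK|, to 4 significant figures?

42.74

Checks: |WK| = 10.30 ✓; ∠(WK, KV) = 90.00° ✓; |KV| = 24.80 ✓; |FV| = 54.44 ✓.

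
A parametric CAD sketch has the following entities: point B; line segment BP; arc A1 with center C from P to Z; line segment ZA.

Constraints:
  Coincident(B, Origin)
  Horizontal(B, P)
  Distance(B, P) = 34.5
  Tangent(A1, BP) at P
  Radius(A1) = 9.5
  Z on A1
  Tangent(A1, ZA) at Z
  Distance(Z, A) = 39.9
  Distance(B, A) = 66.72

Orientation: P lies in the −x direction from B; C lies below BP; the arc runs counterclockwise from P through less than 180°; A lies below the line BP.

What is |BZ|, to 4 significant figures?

44.95

Checks: ∠(CP, PB) = 90.00° ✓; |CP| = 9.500 ✓; |CZ| = 9.500 ✓; ∠(CZ, ZA) = 90.00° ✓; |ZA| = 39.90 ✓; |BA| = 66.72 ✓.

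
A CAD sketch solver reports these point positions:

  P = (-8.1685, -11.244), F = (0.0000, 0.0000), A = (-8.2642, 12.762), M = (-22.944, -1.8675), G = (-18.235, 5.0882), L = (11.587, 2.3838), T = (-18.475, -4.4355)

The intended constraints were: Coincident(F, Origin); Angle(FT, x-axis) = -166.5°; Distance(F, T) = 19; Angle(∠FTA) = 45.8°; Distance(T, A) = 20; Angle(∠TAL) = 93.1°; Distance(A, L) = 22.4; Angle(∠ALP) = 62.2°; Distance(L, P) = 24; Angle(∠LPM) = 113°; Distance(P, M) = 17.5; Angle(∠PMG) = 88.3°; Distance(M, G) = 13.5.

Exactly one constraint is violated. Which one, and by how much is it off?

Distance(M, G) = 13.5 — off by 5.10.

F = (0.00, 0.00) ✓; FT at -166.5° ✓; |FT| = 19.00 ✓; ∠FTA = 45.80° ✓; |TA| = 20.00 ✓; ∠TAL = 93.10° ✓; |AL| = 22.40 ✓; ∠ALP = 62.20° ✓; |LP| = 24.00 ✓; ∠LPM = 113.0° ✓; |PM| = 17.50 ✓; ∠PMG = 88.30° ✓; |MG| = 8.400 ✗.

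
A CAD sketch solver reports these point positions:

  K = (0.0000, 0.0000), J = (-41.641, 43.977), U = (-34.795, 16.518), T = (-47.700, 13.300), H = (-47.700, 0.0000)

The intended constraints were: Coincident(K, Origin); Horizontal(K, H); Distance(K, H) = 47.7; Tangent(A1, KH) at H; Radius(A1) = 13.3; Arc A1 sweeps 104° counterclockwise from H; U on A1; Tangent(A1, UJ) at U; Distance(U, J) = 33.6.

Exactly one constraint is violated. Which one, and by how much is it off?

Distance(U, J) = 33.6 — off by 5.30.

K = (0.00, 0.00) ✓; K.y = 0.00, H.y = 0.00 ✓; |KH| = 47.70 ✓; ∠(TH, HK) = 90.00° ✓; |TH| = 13.30 ✓; bearing(T→U) − bearing(T→H) = 104.0° ✓; |TU| = 13.30 ✓; ∠(TU, UJ) = 90.00° ✓; |UJ| = 28.30 ✗.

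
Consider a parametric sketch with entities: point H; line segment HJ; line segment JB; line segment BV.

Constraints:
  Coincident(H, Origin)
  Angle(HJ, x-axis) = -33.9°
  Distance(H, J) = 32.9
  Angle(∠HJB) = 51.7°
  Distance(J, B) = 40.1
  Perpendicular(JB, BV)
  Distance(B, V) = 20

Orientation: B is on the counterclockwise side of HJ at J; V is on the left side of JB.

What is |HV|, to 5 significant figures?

20.550

H is at the origin; HJ runs at -33.9° with length 32.9, so J = 32.9·(cos -33.9°, sin -33.9°) = (27.307, -18.350). ∠HJB = 51.7°, so JB runs at -33.9° + (180° − 51.7°) = 94.400° from the x-axis; with |JB| = 40.1, B = J + 40.1·(cos 94.400°, sin 94.400°) = (24.231, 21.632). The perpendicularity gives BV at right angles to JB; with |BV| = 20.0 on the left of JB, V = B + 20.0·(-0.99705, -0.076719) = (4.2899, 20.098). Then |HV| = |V − H| = 20.550.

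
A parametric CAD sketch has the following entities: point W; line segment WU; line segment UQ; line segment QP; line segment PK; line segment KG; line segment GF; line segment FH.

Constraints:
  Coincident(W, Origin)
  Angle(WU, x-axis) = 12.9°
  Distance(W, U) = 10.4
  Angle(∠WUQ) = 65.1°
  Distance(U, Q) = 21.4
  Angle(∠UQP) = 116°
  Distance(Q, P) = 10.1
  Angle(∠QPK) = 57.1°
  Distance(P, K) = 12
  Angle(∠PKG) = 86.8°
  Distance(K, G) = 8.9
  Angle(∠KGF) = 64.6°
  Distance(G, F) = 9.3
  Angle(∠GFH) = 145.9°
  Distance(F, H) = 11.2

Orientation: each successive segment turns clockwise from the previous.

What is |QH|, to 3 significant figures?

15.8

W is at the origin; WU runs at 12.9° with length 10.4, so U = (10.1, 2.32). ∠WUQ = 65.1° gives UQ at -102° from the x-axis; with |UQ| = 21.4, Q = (5.69, -18.6). ∠UQP = 116.0° gives QP at -166° from the x-axis; with |QP| = 10.1, P = (-4.11, -21.1). ∠QPK = 57.1° gives PK at 71.1° from the x-axis; with |PK| = 12.0, K = (-0.225, -9.70). ∠PKG = 86.8° gives KG at -22.1° from the x-axis; with |KG| = 8.9, G = (8.02, -13.0). ∠KGF = 64.6° gives GF at -137° from the x-axis; with |GF| = 9.3, F = (1.16, -19.3). ∠GFH = 145.9° gives FH at -172° from the x-axis; with |FH| = 11.2, H = (-9.92, -21.0). Then |QH| = |H − Q| = 15.8.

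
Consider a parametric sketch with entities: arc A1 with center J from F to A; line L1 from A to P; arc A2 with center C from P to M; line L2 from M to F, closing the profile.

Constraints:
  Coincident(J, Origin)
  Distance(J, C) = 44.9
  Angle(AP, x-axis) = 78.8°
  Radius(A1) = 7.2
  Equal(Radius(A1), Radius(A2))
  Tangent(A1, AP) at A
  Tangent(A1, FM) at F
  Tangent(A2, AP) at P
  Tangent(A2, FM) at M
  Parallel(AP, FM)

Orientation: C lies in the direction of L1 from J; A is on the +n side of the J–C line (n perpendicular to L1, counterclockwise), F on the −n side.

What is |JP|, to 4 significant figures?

45.47

The slot axis is L1's direction at 78.8°, so u = (cos 78.8°, sin 78.8°) = (0.1942, 0.9810) and n = (−sin 78.8°, cos 78.8°) = (-0.9810, 0.1942). J is at the origin and C lies 44.9 along u from J, so C = 44.9·u = (8.721, 44.04). Tangency of A1 to both parallel lines with radius 7.2 puts A and F at J ± 7.2·n: A = (-7.063, 1.398), F = (7.063, -1.398). Equal radii place P and M the same way about C: P = C + 7.2·n = (1.658, 45.44), M = C − 7.2·n = (15.78, 42.65). Then |JP| = |P − J| = 45.47.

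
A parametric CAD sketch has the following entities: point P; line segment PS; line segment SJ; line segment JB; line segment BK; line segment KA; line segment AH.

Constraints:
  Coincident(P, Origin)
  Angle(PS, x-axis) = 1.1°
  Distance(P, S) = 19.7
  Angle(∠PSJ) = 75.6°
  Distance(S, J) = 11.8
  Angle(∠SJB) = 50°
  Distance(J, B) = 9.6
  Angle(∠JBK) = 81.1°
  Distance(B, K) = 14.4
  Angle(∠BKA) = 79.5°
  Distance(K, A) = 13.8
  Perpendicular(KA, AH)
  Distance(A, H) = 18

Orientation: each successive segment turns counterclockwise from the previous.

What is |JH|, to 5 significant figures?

7.3428

P is at the origin; PS runs at 1.1° with length 19.7, so S = (19.696, 0.37819). ∠PSJ = 75.6° gives SJ at 105.50° from the x-axis; with |SJ| = 11.8, J = (16.543, 11.749). ∠SJB = 50.0° gives JB at -124.50° from the x-axis; with |JB| = 9.6, B = (11.105, 3.8374). ∠JBK = 81.1° gives BK at -25.600° from the x-axis; with |BK| = 14.4, K = (24.092, -2.3846). ∠BKA = 79.5° gives KA at 74.900° from the x-axis; with |KA| = 13.8, A = (27.687, 10.939). The perpendicularity gives AH at right angles to KA, so AH runs at 164.90°; with |AH| = 18.0, H = (10.308, 15.628). Then |JH| = |H − J| = 7.3428.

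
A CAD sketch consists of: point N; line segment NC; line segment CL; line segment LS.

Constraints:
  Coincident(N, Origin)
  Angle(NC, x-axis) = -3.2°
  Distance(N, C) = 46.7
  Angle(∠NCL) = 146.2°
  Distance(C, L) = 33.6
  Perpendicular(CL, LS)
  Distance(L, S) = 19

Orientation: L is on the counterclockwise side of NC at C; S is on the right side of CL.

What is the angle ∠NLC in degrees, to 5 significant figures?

19.738°

N is at the origin; NC runs at -3.2° with length 46.7, so C = 46.7·(cos -3.2°, sin -3.2°) = (46.627, -2.6069). ∠NCL = 146.2°, so CL runs at -3.2° + (180° − 146.2°) = 30.600° from the x-axis; with |CL| = 33.6, L = C + 33.6·(cos 30.600°, sin 30.600°) = (75.548, 14.497). Then cos ∠NLC = LN·LC / (|LN||LC|), giving 19.738°.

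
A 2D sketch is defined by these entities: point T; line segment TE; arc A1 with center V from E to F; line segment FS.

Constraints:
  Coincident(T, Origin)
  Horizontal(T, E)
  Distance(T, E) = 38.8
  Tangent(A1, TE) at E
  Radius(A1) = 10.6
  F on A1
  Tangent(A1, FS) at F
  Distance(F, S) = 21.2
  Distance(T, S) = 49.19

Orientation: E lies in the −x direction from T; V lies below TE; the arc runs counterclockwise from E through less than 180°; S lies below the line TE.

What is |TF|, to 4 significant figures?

50.35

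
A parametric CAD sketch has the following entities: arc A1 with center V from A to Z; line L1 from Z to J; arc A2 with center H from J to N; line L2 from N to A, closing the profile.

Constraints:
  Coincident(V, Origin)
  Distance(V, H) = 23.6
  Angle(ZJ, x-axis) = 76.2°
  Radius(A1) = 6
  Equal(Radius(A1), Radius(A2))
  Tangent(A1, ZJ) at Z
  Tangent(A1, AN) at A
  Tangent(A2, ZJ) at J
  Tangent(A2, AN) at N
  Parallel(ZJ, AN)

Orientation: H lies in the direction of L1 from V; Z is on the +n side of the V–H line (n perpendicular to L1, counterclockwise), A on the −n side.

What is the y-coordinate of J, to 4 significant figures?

24.35

The slot axis is L1's direction at 76.2°, so u = (cos 76.2°, sin 76.2°) = (0.2385, 0.9711) and n = (−sin 76.2°, cos 76.2°) = (-0.9711, 0.2385). V is at the origin and H lies 23.6 along u from V, so H = 23.6·u = (5.629, 22.92). Tangency of A1 to both parallel lines with radius 6.0 puts Z and A at V ± 6.0·n: Z = (-5.827, 1.431), A = (5.827, -1.431). Equal radii place J and N the same way about H: J = H + 6.0·n = (-0.1974, 24.35), N = H − 6.0·n = (11.46, 21.49). So J.y = 24.35.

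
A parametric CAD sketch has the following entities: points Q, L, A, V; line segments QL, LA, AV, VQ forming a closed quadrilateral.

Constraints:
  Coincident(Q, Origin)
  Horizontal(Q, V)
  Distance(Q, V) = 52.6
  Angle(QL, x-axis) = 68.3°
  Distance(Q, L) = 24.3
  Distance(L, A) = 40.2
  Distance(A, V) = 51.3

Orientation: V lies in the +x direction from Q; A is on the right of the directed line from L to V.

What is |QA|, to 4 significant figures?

17.88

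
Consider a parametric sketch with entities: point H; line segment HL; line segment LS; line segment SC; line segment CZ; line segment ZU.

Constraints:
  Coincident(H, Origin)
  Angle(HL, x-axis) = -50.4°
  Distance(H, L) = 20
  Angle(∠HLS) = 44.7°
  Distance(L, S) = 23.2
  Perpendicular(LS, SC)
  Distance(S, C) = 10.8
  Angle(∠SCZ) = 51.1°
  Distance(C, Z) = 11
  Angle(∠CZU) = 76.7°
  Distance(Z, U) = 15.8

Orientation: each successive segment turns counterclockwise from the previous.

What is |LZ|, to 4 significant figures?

15.15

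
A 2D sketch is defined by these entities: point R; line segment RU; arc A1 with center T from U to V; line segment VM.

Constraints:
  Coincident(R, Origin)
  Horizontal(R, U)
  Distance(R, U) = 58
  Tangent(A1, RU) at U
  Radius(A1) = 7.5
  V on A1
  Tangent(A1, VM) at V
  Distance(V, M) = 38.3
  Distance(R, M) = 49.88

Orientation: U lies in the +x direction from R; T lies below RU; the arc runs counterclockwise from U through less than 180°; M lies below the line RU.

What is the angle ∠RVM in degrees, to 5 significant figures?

65.490°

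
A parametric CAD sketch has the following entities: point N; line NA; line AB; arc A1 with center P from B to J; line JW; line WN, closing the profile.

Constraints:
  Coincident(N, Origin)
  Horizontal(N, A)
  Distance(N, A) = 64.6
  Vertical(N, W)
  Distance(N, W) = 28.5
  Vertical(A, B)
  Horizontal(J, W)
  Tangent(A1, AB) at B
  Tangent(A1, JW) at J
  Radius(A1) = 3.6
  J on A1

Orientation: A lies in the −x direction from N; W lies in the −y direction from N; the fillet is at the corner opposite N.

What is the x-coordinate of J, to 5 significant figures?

-61.000

N is at the origin; NA is horizontal with |NA| = 64.6 and A on the −x side, so A = (-64.600, 0.0000). NW is vertical with |NW| = 28.5 and W on the −y side, so W = (0.0000, -28.500). The virtual corner opposite N is at (-64.600, -28.500). A1 meets AB tangentially, so PB is at right angles to AB and the tangent condition forces PJ to be normal to JW, with radius 3.6, so the center P sits 3.6 in from both sides at P = (-61.000, -24.900). That places the tangent points at B = (-64.600, -24.900) on AB and J = (-61.000, -28.500) on JW. So J.x = -61.000.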